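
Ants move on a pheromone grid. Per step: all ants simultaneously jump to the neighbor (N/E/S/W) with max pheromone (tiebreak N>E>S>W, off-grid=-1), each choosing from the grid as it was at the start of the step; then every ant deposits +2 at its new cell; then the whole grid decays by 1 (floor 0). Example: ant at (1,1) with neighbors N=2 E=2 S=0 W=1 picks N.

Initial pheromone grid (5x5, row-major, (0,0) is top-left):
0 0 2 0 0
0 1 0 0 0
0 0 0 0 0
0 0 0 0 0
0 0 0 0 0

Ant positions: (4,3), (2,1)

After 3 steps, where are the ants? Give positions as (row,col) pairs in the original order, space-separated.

Step 1: ant0:(4,3)->N->(3,3) | ant1:(2,1)->N->(1,1)
  grid max=2 at (1,1)
Step 2: ant0:(3,3)->N->(2,3) | ant1:(1,1)->N->(0,1)
  grid max=1 at (0,1)
Step 3: ant0:(2,3)->N->(1,3) | ant1:(0,1)->S->(1,1)
  grid max=2 at (1,1)

(1,3) (1,1)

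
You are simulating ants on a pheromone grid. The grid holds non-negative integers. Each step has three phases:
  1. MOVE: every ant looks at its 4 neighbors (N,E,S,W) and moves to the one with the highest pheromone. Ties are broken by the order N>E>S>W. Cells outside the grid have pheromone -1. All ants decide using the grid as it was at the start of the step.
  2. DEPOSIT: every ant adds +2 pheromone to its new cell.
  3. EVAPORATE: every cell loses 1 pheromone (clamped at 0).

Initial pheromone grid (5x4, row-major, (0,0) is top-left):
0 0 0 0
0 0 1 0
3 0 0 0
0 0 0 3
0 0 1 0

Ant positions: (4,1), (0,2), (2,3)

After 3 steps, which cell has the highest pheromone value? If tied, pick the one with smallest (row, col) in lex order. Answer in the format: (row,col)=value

Step 1: ant0:(4,1)->E->(4,2) | ant1:(0,2)->S->(1,2) | ant2:(2,3)->S->(3,3)
  grid max=4 at (3,3)
Step 2: ant0:(4,2)->N->(3,2) | ant1:(1,2)->N->(0,2) | ant2:(3,3)->N->(2,3)
  grid max=3 at (3,3)
Step 3: ant0:(3,2)->E->(3,3) | ant1:(0,2)->S->(1,2) | ant2:(2,3)->S->(3,3)
  grid max=6 at (3,3)
Final grid:
  0 0 0 0
  0 0 2 0
  0 0 0 0
  0 0 0 6
  0 0 0 0
Max pheromone 6 at (3,3)

Answer: (3,3)=6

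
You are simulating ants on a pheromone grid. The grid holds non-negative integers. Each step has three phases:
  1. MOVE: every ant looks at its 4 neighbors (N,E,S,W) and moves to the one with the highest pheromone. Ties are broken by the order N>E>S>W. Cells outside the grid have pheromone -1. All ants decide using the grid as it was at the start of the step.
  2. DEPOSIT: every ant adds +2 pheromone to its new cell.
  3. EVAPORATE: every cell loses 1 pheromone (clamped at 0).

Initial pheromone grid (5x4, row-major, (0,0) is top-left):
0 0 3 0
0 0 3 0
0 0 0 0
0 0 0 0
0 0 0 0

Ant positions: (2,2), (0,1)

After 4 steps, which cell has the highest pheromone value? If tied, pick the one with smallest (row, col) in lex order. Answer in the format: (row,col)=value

Answer: (0,2)=7

Derivation:
Step 1: ant0:(2,2)->N->(1,2) | ant1:(0,1)->E->(0,2)
  grid max=4 at (0,2)
Step 2: ant0:(1,2)->N->(0,2) | ant1:(0,2)->S->(1,2)
  grid max=5 at (0,2)
Step 3: ant0:(0,2)->S->(1,2) | ant1:(1,2)->N->(0,2)
  grid max=6 at (0,2)
Step 4: ant0:(1,2)->N->(0,2) | ant1:(0,2)->S->(1,2)
  grid max=7 at (0,2)
Final grid:
  0 0 7 0
  0 0 7 0
  0 0 0 0
  0 0 0 0
  0 0 0 0
Max pheromone 7 at (0,2)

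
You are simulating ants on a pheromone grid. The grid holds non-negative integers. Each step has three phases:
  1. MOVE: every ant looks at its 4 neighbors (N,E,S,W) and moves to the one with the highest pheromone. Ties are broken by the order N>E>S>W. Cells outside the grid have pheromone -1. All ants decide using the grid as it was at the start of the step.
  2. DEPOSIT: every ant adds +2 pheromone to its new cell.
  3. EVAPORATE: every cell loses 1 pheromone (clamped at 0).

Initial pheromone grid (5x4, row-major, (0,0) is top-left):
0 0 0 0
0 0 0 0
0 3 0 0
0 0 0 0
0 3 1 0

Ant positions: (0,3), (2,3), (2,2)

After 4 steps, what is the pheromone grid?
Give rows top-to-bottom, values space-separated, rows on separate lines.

After step 1: ants at (1,3),(1,3),(2,1)
  0 0 0 0
  0 0 0 3
  0 4 0 0
  0 0 0 0
  0 2 0 0
After step 2: ants at (0,3),(0,3),(1,1)
  0 0 0 3
  0 1 0 2
  0 3 0 0
  0 0 0 0
  0 1 0 0
After step 3: ants at (1,3),(1,3),(2,1)
  0 0 0 2
  0 0 0 5
  0 4 0 0
  0 0 0 0
  0 0 0 0
After step 4: ants at (0,3),(0,3),(1,1)
  0 0 0 5
  0 1 0 4
  0 3 0 0
  0 0 0 0
  0 0 0 0

0 0 0 5
0 1 0 4
0 3 0 0
0 0 0 0
0 0 0 0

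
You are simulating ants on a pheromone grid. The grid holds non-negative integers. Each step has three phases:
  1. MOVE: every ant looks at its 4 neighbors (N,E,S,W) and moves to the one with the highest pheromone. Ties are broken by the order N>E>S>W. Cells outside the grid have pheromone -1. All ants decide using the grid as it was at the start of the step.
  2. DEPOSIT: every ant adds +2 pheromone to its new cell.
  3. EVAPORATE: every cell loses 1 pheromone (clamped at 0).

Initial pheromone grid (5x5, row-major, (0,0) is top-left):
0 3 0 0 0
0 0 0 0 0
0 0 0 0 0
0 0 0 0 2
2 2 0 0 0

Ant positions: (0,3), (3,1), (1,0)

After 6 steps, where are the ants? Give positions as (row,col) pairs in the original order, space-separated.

Step 1: ant0:(0,3)->E->(0,4) | ant1:(3,1)->S->(4,1) | ant2:(1,0)->N->(0,0)
  grid max=3 at (4,1)
Step 2: ant0:(0,4)->S->(1,4) | ant1:(4,1)->W->(4,0) | ant2:(0,0)->E->(0,1)
  grid max=3 at (0,1)
Step 3: ant0:(1,4)->N->(0,4) | ant1:(4,0)->E->(4,1) | ant2:(0,1)->E->(0,2)
  grid max=3 at (4,1)
Step 4: ant0:(0,4)->S->(1,4) | ant1:(4,1)->W->(4,0) | ant2:(0,2)->W->(0,1)
  grid max=3 at (0,1)
Step 5: ant0:(1,4)->N->(0,4) | ant1:(4,0)->E->(4,1) | ant2:(0,1)->E->(0,2)
  grid max=3 at (4,1)
Step 6: ant0:(0,4)->S->(1,4) | ant1:(4,1)->W->(4,0) | ant2:(0,2)->W->(0,1)
  grid max=3 at (0,1)

(1,4) (4,0) (0,1)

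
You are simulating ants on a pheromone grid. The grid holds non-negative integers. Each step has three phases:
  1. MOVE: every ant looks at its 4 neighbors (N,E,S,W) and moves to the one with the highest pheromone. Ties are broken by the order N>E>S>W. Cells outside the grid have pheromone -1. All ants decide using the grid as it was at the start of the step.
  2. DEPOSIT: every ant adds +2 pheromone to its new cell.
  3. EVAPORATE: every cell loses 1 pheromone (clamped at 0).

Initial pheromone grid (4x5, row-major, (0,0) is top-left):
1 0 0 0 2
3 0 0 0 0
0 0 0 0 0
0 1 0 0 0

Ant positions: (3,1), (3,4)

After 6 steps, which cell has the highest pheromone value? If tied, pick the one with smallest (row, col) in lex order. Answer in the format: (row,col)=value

Answer: (0,0)=1

Derivation:
Step 1: ant0:(3,1)->N->(2,1) | ant1:(3,4)->N->(2,4)
  grid max=2 at (1,0)
Step 2: ant0:(2,1)->N->(1,1) | ant1:(2,4)->N->(1,4)
  grid max=1 at (1,0)
Step 3: ant0:(1,1)->W->(1,0) | ant1:(1,4)->N->(0,4)
  grid max=2 at (1,0)
Step 4: ant0:(1,0)->N->(0,0) | ant1:(0,4)->S->(1,4)
  grid max=1 at (0,0)
Step 5: ant0:(0,0)->S->(1,0) | ant1:(1,4)->N->(0,4)
  grid max=2 at (1,0)
Step 6: ant0:(1,0)->N->(0,0) | ant1:(0,4)->S->(1,4)
  grid max=1 at (0,0)
Final grid:
  1 0 0 0 0
  1 0 0 0 1
  0 0 0 0 0
  0 0 0 0 0
Max pheromone 1 at (0,0)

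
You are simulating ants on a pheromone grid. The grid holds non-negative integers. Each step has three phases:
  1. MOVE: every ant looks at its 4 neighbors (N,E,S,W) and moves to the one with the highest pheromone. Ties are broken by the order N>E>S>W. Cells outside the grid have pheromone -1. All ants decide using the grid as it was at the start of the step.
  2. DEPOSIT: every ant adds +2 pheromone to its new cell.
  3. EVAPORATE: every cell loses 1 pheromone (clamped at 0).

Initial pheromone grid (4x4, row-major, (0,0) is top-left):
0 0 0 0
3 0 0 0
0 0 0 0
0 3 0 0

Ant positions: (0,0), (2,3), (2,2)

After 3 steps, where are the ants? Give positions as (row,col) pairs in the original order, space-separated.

Step 1: ant0:(0,0)->S->(1,0) | ant1:(2,3)->N->(1,3) | ant2:(2,2)->N->(1,2)
  grid max=4 at (1,0)
Step 2: ant0:(1,0)->N->(0,0) | ant1:(1,3)->W->(1,2) | ant2:(1,2)->E->(1,3)
  grid max=3 at (1,0)
Step 3: ant0:(0,0)->S->(1,0) | ant1:(1,2)->E->(1,3) | ant2:(1,3)->W->(1,2)
  grid max=4 at (1,0)

(1,0) (1,3) (1,2)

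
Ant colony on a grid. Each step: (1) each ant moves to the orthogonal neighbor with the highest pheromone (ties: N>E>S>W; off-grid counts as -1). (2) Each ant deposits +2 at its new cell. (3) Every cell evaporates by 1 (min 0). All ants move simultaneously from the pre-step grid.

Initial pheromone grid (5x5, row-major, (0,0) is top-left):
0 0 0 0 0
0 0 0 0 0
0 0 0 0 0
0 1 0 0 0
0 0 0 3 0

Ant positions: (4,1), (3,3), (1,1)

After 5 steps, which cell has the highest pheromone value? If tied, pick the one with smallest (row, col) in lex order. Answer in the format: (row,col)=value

Step 1: ant0:(4,1)->N->(3,1) | ant1:(3,3)->S->(4,3) | ant2:(1,1)->N->(0,1)
  grid max=4 at (4,3)
Step 2: ant0:(3,1)->N->(2,1) | ant1:(4,3)->N->(3,3) | ant2:(0,1)->E->(0,2)
  grid max=3 at (4,3)
Step 3: ant0:(2,1)->S->(3,1) | ant1:(3,3)->S->(4,3) | ant2:(0,2)->E->(0,3)
  grid max=4 at (4,3)
Step 4: ant0:(3,1)->N->(2,1) | ant1:(4,3)->N->(3,3) | ant2:(0,3)->E->(0,4)
  grid max=3 at (4,3)
Step 5: ant0:(2,1)->S->(3,1) | ant1:(3,3)->S->(4,3) | ant2:(0,4)->S->(1,4)
  grid max=4 at (4,3)
Final grid:
  0 0 0 0 0
  0 0 0 0 1
  0 0 0 0 0
  0 2 0 0 0
  0 0 0 4 0
Max pheromone 4 at (4,3)

Answer: (4,3)=4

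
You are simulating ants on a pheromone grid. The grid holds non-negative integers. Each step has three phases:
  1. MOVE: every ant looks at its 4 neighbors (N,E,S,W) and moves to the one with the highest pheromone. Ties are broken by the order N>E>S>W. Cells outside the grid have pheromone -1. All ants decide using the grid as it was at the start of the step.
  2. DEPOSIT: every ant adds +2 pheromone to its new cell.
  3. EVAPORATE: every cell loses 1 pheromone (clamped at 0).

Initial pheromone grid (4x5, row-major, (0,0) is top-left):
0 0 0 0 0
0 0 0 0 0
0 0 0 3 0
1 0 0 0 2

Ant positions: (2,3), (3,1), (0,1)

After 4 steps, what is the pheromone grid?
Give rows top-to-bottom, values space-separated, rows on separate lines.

After step 1: ants at (1,3),(3,0),(0,2)
  0 0 1 0 0
  0 0 0 1 0
  0 0 0 2 0
  2 0 0 0 1
After step 2: ants at (2,3),(2,0),(0,3)
  0 0 0 1 0
  0 0 0 0 0
  1 0 0 3 0
  1 0 0 0 0
After step 3: ants at (1,3),(3,0),(0,4)
  0 0 0 0 1
  0 0 0 1 0
  0 0 0 2 0
  2 0 0 0 0
After step 4: ants at (2,3),(2,0),(1,4)
  0 0 0 0 0
  0 0 0 0 1
  1 0 0 3 0
  1 0 0 0 0

0 0 0 0 0
0 0 0 0 1
1 0 0 3 0
1 0 0 0 0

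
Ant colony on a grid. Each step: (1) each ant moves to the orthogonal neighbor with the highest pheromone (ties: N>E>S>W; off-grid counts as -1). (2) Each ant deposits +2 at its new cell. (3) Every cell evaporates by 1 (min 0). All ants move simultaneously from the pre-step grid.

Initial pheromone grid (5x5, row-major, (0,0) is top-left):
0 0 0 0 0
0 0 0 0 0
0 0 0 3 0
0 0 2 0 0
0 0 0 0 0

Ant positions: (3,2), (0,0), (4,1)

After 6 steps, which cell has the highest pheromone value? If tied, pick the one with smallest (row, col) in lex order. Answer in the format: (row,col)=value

Step 1: ant0:(3,2)->N->(2,2) | ant1:(0,0)->E->(0,1) | ant2:(4,1)->N->(3,1)
  grid max=2 at (2,3)
Step 2: ant0:(2,2)->E->(2,3) | ant1:(0,1)->E->(0,2) | ant2:(3,1)->E->(3,2)
  grid max=3 at (2,3)
Step 3: ant0:(2,3)->N->(1,3) | ant1:(0,2)->E->(0,3) | ant2:(3,2)->N->(2,2)
  grid max=2 at (2,3)
Step 4: ant0:(1,3)->S->(2,3) | ant1:(0,3)->S->(1,3) | ant2:(2,2)->E->(2,3)
  grid max=5 at (2,3)
Step 5: ant0:(2,3)->N->(1,3) | ant1:(1,3)->S->(2,3) | ant2:(2,3)->N->(1,3)
  grid max=6 at (2,3)
Step 6: ant0:(1,3)->S->(2,3) | ant1:(2,3)->N->(1,3) | ant2:(1,3)->S->(2,3)
  grid max=9 at (2,3)
Final grid:
  0 0 0 0 0
  0 0 0 6 0
  0 0 0 9 0
  0 0 0 0 0
  0 0 0 0 0
Max pheromone 9 at (2,3)

Answer: (2,3)=9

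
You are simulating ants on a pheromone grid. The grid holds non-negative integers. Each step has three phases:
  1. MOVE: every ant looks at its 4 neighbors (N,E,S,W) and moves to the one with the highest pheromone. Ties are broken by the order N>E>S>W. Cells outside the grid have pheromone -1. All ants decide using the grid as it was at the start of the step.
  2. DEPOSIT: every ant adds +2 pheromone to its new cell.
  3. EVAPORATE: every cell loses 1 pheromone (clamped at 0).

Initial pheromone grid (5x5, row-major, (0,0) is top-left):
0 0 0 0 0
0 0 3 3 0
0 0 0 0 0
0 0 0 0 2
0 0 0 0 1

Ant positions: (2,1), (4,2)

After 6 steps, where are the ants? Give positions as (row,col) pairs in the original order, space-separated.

Step 1: ant0:(2,1)->N->(1,1) | ant1:(4,2)->N->(3,2)
  grid max=2 at (1,2)
Step 2: ant0:(1,1)->E->(1,2) | ant1:(3,2)->N->(2,2)
  grid max=3 at (1,2)
Step 3: ant0:(1,2)->E->(1,3) | ant1:(2,2)->N->(1,2)
  grid max=4 at (1,2)
Step 4: ant0:(1,3)->W->(1,2) | ant1:(1,2)->E->(1,3)
  grid max=5 at (1,2)
Step 5: ant0:(1,2)->E->(1,3) | ant1:(1,3)->W->(1,2)
  grid max=6 at (1,2)
Step 6: ant0:(1,3)->W->(1,2) | ant1:(1,2)->E->(1,3)
  grid max=7 at (1,2)

(1,2) (1,3)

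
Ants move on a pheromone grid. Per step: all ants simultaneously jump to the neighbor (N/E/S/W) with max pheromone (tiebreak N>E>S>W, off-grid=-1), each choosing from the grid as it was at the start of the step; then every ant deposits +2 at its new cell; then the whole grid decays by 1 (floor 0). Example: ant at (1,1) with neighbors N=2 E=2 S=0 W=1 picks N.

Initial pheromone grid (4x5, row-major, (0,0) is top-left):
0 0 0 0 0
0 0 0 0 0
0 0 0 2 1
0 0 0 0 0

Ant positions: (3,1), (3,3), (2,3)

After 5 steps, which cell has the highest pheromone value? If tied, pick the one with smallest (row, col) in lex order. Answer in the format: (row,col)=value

Answer: (2,3)=7

Derivation:
Step 1: ant0:(3,1)->N->(2,1) | ant1:(3,3)->N->(2,3) | ant2:(2,3)->E->(2,4)
  grid max=3 at (2,3)
Step 2: ant0:(2,1)->N->(1,1) | ant1:(2,3)->E->(2,4) | ant2:(2,4)->W->(2,3)
  grid max=4 at (2,3)
Step 3: ant0:(1,1)->N->(0,1) | ant1:(2,4)->W->(2,3) | ant2:(2,3)->E->(2,4)
  grid max=5 at (2,3)
Step 4: ant0:(0,1)->E->(0,2) | ant1:(2,3)->E->(2,4) | ant2:(2,4)->W->(2,3)
  grid max=6 at (2,3)
Step 5: ant0:(0,2)->E->(0,3) | ant1:(2,4)->W->(2,3) | ant2:(2,3)->E->(2,4)
  grid max=7 at (2,3)
Final grid:
  0 0 0 1 0
  0 0 0 0 0
  0 0 0 7 6
  0 0 0 0 0
Max pheromone 7 at (2,3)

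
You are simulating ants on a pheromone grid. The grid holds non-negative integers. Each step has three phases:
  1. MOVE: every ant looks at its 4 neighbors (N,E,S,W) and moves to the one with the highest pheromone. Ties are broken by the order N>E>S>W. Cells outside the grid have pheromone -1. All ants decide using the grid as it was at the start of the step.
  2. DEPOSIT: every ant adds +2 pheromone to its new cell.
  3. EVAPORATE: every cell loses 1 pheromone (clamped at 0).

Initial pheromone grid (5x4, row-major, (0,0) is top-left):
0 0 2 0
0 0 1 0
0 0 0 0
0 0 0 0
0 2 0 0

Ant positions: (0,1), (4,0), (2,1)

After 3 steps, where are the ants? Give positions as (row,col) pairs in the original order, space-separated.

Step 1: ant0:(0,1)->E->(0,2) | ant1:(4,0)->E->(4,1) | ant2:(2,1)->N->(1,1)
  grid max=3 at (0,2)
Step 2: ant0:(0,2)->E->(0,3) | ant1:(4,1)->N->(3,1) | ant2:(1,1)->N->(0,1)
  grid max=2 at (0,2)
Step 3: ant0:(0,3)->W->(0,2) | ant1:(3,1)->S->(4,1) | ant2:(0,1)->E->(0,2)
  grid max=5 at (0,2)

(0,2) (4,1) (0,2)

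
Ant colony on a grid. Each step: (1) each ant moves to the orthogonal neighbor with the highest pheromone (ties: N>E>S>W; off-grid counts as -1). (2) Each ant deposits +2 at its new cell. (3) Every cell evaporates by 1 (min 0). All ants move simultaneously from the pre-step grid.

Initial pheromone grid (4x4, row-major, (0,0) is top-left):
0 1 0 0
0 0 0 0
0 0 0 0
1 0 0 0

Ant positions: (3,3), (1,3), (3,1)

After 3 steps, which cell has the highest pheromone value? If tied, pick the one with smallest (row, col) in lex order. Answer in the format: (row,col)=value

Step 1: ant0:(3,3)->N->(2,3) | ant1:(1,3)->N->(0,3) | ant2:(3,1)->W->(3,0)
  grid max=2 at (3,0)
Step 2: ant0:(2,3)->N->(1,3) | ant1:(0,3)->S->(1,3) | ant2:(3,0)->N->(2,0)
  grid max=3 at (1,3)
Step 3: ant0:(1,3)->N->(0,3) | ant1:(1,3)->N->(0,3) | ant2:(2,0)->S->(3,0)
  grid max=3 at (0,3)
Final grid:
  0 0 0 3
  0 0 0 2
  0 0 0 0
  2 0 0 0
Max pheromone 3 at (0,3)

Answer: (0,3)=3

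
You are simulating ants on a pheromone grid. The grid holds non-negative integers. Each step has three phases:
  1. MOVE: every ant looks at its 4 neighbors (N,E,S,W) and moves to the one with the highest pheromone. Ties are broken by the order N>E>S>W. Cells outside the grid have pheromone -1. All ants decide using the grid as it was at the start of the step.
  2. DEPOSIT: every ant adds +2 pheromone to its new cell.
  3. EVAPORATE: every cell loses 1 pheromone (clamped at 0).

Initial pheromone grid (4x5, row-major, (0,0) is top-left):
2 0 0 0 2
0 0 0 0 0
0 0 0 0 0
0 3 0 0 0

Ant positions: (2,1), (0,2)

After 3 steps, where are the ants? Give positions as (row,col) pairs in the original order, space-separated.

Step 1: ant0:(2,1)->S->(3,1) | ant1:(0,2)->E->(0,3)
  grid max=4 at (3,1)
Step 2: ant0:(3,1)->N->(2,1) | ant1:(0,3)->E->(0,4)
  grid max=3 at (3,1)
Step 3: ant0:(2,1)->S->(3,1) | ant1:(0,4)->S->(1,4)
  grid max=4 at (3,1)

(3,1) (1,4)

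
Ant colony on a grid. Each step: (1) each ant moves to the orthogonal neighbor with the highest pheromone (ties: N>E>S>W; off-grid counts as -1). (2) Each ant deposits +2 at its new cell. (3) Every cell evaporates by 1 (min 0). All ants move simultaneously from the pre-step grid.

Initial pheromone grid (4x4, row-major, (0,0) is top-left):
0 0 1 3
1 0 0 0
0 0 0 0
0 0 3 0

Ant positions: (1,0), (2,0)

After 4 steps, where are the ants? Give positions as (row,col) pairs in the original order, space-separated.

Step 1: ant0:(1,0)->N->(0,0) | ant1:(2,0)->N->(1,0)
  grid max=2 at (0,3)
Step 2: ant0:(0,0)->S->(1,0) | ant1:(1,0)->N->(0,0)
  grid max=3 at (1,0)
Step 3: ant0:(1,0)->N->(0,0) | ant1:(0,0)->S->(1,0)
  grid max=4 at (1,0)
Step 4: ant0:(0,0)->S->(1,0) | ant1:(1,0)->N->(0,0)
  grid max=5 at (1,0)

(1,0) (0,0)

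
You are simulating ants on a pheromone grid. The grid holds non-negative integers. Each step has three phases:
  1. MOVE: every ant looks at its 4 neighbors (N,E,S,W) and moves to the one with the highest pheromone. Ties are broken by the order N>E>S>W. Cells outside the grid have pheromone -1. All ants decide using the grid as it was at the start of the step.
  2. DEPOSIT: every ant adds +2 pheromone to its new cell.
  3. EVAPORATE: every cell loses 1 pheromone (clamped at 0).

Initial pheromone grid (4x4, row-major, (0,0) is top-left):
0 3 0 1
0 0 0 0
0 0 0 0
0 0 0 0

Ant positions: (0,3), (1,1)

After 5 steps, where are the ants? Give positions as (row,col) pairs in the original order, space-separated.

Step 1: ant0:(0,3)->S->(1,3) | ant1:(1,1)->N->(0,1)
  grid max=4 at (0,1)
Step 2: ant0:(1,3)->N->(0,3) | ant1:(0,1)->E->(0,2)
  grid max=3 at (0,1)
Step 3: ant0:(0,3)->W->(0,2) | ant1:(0,2)->W->(0,1)
  grid max=4 at (0,1)
Step 4: ant0:(0,2)->W->(0,1) | ant1:(0,1)->E->(0,2)
  grid max=5 at (0,1)
Step 5: ant0:(0,1)->E->(0,2) | ant1:(0,2)->W->(0,1)
  grid max=6 at (0,1)

(0,2) (0,1)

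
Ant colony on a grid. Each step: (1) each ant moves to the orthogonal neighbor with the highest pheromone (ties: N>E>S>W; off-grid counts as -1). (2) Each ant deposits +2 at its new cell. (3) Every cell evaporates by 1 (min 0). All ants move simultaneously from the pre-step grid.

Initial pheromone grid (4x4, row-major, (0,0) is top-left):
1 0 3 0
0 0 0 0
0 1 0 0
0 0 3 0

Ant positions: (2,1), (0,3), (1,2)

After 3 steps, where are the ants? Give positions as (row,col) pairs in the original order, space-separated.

Step 1: ant0:(2,1)->N->(1,1) | ant1:(0,3)->W->(0,2) | ant2:(1,2)->N->(0,2)
  grid max=6 at (0,2)
Step 2: ant0:(1,1)->N->(0,1) | ant1:(0,2)->E->(0,3) | ant2:(0,2)->E->(0,3)
  grid max=5 at (0,2)
Step 3: ant0:(0,1)->E->(0,2) | ant1:(0,3)->W->(0,2) | ant2:(0,3)->W->(0,2)
  grid max=10 at (0,2)

(0,2) (0,2) (0,2)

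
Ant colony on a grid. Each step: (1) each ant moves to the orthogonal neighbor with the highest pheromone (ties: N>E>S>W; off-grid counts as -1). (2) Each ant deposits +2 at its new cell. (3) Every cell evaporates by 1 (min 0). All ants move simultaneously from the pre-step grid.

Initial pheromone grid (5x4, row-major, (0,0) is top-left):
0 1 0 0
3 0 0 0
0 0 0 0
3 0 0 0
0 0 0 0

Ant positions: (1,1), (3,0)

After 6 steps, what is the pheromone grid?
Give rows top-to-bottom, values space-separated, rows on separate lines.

After step 1: ants at (1,0),(2,0)
  0 0 0 0
  4 0 0 0
  1 0 0 0
  2 0 0 0
  0 0 0 0
After step 2: ants at (2,0),(1,0)
  0 0 0 0
  5 0 0 0
  2 0 0 0
  1 0 0 0
  0 0 0 0
After step 3: ants at (1,0),(2,0)
  0 0 0 0
  6 0 0 0
  3 0 0 0
  0 0 0 0
  0 0 0 0
After step 4: ants at (2,0),(1,0)
  0 0 0 0
  7 0 0 0
  4 0 0 0
  0 0 0 0
  0 0 0 0
After step 5: ants at (1,0),(2,0)
  0 0 0 0
  8 0 0 0
  5 0 0 0
  0 0 0 0
  0 0 0 0
After step 6: ants at (2,0),(1,0)
  0 0 0 0
  9 0 0 0
  6 0 0 0
  0 0 0 0
  0 0 0 0

0 0 0 0
9 0 0 0
6 0 0 0
0 0 0 0
0 0 0 0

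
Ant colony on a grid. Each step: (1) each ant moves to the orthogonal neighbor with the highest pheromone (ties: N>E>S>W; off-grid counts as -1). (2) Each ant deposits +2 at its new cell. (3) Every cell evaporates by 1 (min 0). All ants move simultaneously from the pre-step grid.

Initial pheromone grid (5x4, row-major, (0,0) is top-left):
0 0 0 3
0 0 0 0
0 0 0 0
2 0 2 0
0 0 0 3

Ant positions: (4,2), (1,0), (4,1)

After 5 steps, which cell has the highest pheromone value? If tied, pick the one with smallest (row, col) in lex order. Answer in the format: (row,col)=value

Step 1: ant0:(4,2)->E->(4,3) | ant1:(1,0)->N->(0,0) | ant2:(4,1)->N->(3,1)
  grid max=4 at (4,3)
Step 2: ant0:(4,3)->N->(3,3) | ant1:(0,0)->E->(0,1) | ant2:(3,1)->E->(3,2)
  grid max=3 at (4,3)
Step 3: ant0:(3,3)->S->(4,3) | ant1:(0,1)->E->(0,2) | ant2:(3,2)->E->(3,3)
  grid max=4 at (4,3)
Step 4: ant0:(4,3)->N->(3,3) | ant1:(0,2)->E->(0,3) | ant2:(3,3)->S->(4,3)
  grid max=5 at (4,3)
Step 5: ant0:(3,3)->S->(4,3) | ant1:(0,3)->S->(1,3) | ant2:(4,3)->N->(3,3)
  grid max=6 at (4,3)
Final grid:
  0 0 0 0
  0 0 0 1
  0 0 0 0
  0 0 0 4
  0 0 0 6
Max pheromone 6 at (4,3)

Answer: (4,3)=6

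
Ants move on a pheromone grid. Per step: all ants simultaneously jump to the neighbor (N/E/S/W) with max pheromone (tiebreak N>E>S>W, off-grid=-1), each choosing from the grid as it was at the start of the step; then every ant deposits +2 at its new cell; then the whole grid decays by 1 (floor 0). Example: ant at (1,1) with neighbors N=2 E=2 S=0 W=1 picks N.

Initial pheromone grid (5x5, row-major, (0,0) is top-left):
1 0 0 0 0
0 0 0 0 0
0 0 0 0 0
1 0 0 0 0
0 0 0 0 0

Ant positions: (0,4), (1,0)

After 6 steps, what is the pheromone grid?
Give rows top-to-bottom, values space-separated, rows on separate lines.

After step 1: ants at (1,4),(0,0)
  2 0 0 0 0
  0 0 0 0 1
  0 0 0 0 0
  0 0 0 0 0
  0 0 0 0 0
After step 2: ants at (0,4),(0,1)
  1 1 0 0 1
  0 0 0 0 0
  0 0 0 0 0
  0 0 0 0 0
  0 0 0 0 0
After step 3: ants at (1,4),(0,0)
  2 0 0 0 0
  0 0 0 0 1
  0 0 0 0 0
  0 0 0 0 0
  0 0 0 0 0
After step 4: ants at (0,4),(0,1)
  1 1 0 0 1
  0 0 0 0 0
  0 0 0 0 0
  0 0 0 0 0
  0 0 0 0 0
After step 5: ants at (1,4),(0,0)
  2 0 0 0 0
  0 0 0 0 1
  0 0 0 0 0
  0 0 0 0 0
  0 0 0 0 0
After step 6: ants at (0,4),(0,1)
  1 1 0 0 1
  0 0 0 0 0
  0 0 0 0 0
  0 0 0 0 0
  0 0 0 0 0

1 1 0 0 1
0 0 0 0 0
0 0 0 0 0
0 0 0 0 0
0 0 0 0 0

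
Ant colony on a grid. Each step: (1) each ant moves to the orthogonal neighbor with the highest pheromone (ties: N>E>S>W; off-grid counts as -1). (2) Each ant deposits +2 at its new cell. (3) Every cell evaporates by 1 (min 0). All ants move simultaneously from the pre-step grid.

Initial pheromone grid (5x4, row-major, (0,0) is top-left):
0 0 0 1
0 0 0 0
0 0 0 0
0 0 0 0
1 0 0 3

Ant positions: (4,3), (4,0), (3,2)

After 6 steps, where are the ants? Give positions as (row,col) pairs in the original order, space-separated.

Step 1: ant0:(4,3)->N->(3,3) | ant1:(4,0)->N->(3,0) | ant2:(3,2)->N->(2,2)
  grid max=2 at (4,3)
Step 2: ant0:(3,3)->S->(4,3) | ant1:(3,0)->N->(2,0) | ant2:(2,2)->N->(1,2)
  grid max=3 at (4,3)
Step 3: ant0:(4,3)->N->(3,3) | ant1:(2,0)->N->(1,0) | ant2:(1,2)->N->(0,2)
  grid max=2 at (4,3)
Step 4: ant0:(3,3)->S->(4,3) | ant1:(1,0)->N->(0,0) | ant2:(0,2)->E->(0,3)
  grid max=3 at (4,3)
Step 5: ant0:(4,3)->N->(3,3) | ant1:(0,0)->E->(0,1) | ant2:(0,3)->S->(1,3)
  grid max=2 at (4,3)
Step 6: ant0:(3,3)->S->(4,3) | ant1:(0,1)->E->(0,2) | ant2:(1,3)->N->(0,3)
  grid max=3 at (4,3)

(4,3) (0,2) (0,3)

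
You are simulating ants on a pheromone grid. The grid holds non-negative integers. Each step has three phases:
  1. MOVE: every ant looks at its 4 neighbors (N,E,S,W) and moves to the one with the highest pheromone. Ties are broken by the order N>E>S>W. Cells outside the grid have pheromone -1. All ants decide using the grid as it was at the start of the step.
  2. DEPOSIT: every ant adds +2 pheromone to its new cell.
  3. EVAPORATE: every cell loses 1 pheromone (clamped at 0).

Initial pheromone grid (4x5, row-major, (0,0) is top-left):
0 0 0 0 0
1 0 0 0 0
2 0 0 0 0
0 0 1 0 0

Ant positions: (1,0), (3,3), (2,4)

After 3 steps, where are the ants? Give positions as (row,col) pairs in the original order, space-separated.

Step 1: ant0:(1,0)->S->(2,0) | ant1:(3,3)->W->(3,2) | ant2:(2,4)->N->(1,4)
  grid max=3 at (2,0)
Step 2: ant0:(2,0)->N->(1,0) | ant1:(3,2)->N->(2,2) | ant2:(1,4)->N->(0,4)
  grid max=2 at (2,0)
Step 3: ant0:(1,0)->S->(2,0) | ant1:(2,2)->S->(3,2) | ant2:(0,4)->S->(1,4)
  grid max=3 at (2,0)

(2,0) (3,2) (1,4)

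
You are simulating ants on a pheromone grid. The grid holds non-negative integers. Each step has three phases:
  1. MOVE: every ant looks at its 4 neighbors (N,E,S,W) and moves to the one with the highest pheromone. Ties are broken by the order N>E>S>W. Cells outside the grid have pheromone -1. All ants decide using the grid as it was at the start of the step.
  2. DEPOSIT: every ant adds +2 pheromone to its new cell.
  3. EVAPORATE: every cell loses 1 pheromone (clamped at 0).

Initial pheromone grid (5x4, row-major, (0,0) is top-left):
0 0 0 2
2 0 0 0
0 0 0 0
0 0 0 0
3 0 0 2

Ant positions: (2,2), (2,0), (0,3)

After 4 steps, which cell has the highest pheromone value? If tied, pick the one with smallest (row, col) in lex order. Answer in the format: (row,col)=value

Step 1: ant0:(2,2)->N->(1,2) | ant1:(2,0)->N->(1,0) | ant2:(0,3)->S->(1,3)
  grid max=3 at (1,0)
Step 2: ant0:(1,2)->E->(1,3) | ant1:(1,0)->N->(0,0) | ant2:(1,3)->N->(0,3)
  grid max=2 at (0,3)
Step 3: ant0:(1,3)->N->(0,3) | ant1:(0,0)->S->(1,0) | ant2:(0,3)->S->(1,3)
  grid max=3 at (0,3)
Step 4: ant0:(0,3)->S->(1,3) | ant1:(1,0)->N->(0,0) | ant2:(1,3)->N->(0,3)
  grid max=4 at (0,3)
Final grid:
  1 0 0 4
  2 0 0 4
  0 0 0 0
  0 0 0 0
  0 0 0 0
Max pheromone 4 at (0,3)

Answer: (0,3)=4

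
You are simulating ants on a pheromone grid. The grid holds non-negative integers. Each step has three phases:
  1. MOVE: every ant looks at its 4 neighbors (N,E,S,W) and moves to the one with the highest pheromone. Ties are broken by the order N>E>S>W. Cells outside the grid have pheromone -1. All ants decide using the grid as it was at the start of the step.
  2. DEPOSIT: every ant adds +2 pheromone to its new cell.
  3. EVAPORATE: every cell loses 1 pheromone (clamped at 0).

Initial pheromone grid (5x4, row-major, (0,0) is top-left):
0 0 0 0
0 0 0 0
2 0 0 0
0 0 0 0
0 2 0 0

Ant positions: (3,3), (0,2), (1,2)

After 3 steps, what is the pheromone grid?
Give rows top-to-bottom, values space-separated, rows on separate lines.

After step 1: ants at (2,3),(0,3),(0,2)
  0 0 1 1
  0 0 0 0
  1 0 0 1
  0 0 0 0
  0 1 0 0
After step 2: ants at (1,3),(0,2),(0,3)
  0 0 2 2
  0 0 0 1
  0 0 0 0
  0 0 0 0
  0 0 0 0
After step 3: ants at (0,3),(0,3),(0,2)
  0 0 3 5
  0 0 0 0
  0 0 0 0
  0 0 0 0
  0 0 0 0

0 0 3 5
0 0 0 0
0 0 0 0
0 0 0 0
0 0 0 0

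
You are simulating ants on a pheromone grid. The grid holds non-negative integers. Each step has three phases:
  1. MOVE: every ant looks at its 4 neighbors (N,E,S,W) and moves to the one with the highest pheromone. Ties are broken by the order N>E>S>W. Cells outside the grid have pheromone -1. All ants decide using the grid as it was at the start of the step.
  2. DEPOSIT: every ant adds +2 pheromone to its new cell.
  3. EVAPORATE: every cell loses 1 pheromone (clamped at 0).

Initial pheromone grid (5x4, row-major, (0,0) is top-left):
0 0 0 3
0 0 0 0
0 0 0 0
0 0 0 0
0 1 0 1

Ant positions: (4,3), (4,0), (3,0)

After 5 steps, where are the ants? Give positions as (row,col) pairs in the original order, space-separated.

Step 1: ant0:(4,3)->N->(3,3) | ant1:(4,0)->E->(4,1) | ant2:(3,0)->N->(2,0)
  grid max=2 at (0,3)
Step 2: ant0:(3,3)->N->(2,3) | ant1:(4,1)->N->(3,1) | ant2:(2,0)->N->(1,0)
  grid max=1 at (0,3)
Step 3: ant0:(2,3)->N->(1,3) | ant1:(3,1)->S->(4,1) | ant2:(1,0)->N->(0,0)
  grid max=2 at (4,1)
Step 4: ant0:(1,3)->N->(0,3) | ant1:(4,1)->N->(3,1) | ant2:(0,0)->E->(0,1)
  grid max=1 at (0,1)
Step 5: ant0:(0,3)->S->(1,3) | ant1:(3,1)->S->(4,1) | ant2:(0,1)->E->(0,2)
  grid max=2 at (4,1)

(1,3) (4,1) (0,2)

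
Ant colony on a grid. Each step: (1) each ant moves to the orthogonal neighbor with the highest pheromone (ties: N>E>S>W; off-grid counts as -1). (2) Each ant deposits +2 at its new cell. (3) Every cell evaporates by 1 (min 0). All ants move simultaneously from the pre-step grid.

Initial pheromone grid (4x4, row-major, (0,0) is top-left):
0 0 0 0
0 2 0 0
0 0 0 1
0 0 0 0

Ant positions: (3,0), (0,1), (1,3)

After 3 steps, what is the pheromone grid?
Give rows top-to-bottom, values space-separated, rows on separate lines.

After step 1: ants at (2,0),(1,1),(2,3)
  0 0 0 0
  0 3 0 0
  1 0 0 2
  0 0 0 0
After step 2: ants at (1,0),(0,1),(1,3)
  0 1 0 0
  1 2 0 1
  0 0 0 1
  0 0 0 0
After step 3: ants at (1,1),(1,1),(2,3)
  0 0 0 0
  0 5 0 0
  0 0 0 2
  0 0 0 0

0 0 0 0
0 5 0 0
0 0 0 2
0 0 0 0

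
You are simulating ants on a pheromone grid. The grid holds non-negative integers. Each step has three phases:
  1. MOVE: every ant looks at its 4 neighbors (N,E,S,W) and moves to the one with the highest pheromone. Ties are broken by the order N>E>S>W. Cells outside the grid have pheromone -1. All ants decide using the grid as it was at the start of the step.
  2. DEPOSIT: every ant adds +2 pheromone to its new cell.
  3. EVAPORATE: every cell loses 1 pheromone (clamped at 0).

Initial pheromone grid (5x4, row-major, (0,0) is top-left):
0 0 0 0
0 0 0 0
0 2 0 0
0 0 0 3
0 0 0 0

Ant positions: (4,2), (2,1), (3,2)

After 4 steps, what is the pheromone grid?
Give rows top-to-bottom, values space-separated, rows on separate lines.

After step 1: ants at (3,2),(1,1),(3,3)
  0 0 0 0
  0 1 0 0
  0 1 0 0
  0 0 1 4
  0 0 0 0
After step 2: ants at (3,3),(2,1),(3,2)
  0 0 0 0
  0 0 0 0
  0 2 0 0
  0 0 2 5
  0 0 0 0
After step 3: ants at (3,2),(1,1),(3,3)
  0 0 0 0
  0 1 0 0
  0 1 0 0
  0 0 3 6
  0 0 0 0
After step 4: ants at (3,3),(2,1),(3,2)
  0 0 0 0
  0 0 0 0
  0 2 0 0
  0 0 4 7
  0 0 0 0

0 0 0 0
0 0 0 0
0 2 0 0
0 0 4 7
0 0 0 0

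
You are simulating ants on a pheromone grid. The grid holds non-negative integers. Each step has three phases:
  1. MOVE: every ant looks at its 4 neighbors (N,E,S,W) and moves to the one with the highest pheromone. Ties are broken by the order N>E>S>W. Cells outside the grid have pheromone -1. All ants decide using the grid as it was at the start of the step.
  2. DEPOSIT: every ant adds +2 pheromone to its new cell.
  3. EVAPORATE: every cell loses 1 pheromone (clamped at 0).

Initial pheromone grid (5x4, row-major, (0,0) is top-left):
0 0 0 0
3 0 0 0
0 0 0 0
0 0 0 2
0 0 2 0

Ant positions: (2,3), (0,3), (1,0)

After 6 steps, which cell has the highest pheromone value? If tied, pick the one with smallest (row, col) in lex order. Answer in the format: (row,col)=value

Step 1: ant0:(2,3)->S->(3,3) | ant1:(0,3)->S->(1,3) | ant2:(1,0)->N->(0,0)
  grid max=3 at (3,3)
Step 2: ant0:(3,3)->N->(2,3) | ant1:(1,3)->N->(0,3) | ant2:(0,0)->S->(1,0)
  grid max=3 at (1,0)
Step 3: ant0:(2,3)->S->(3,3) | ant1:(0,3)->S->(1,3) | ant2:(1,0)->N->(0,0)
  grid max=3 at (3,3)
Step 4: ant0:(3,3)->N->(2,3) | ant1:(1,3)->N->(0,3) | ant2:(0,0)->S->(1,0)
  grid max=3 at (1,0)
Step 5: ant0:(2,3)->S->(3,3) | ant1:(0,3)->S->(1,3) | ant2:(1,0)->N->(0,0)
  grid max=3 at (3,3)
Step 6: ant0:(3,3)->N->(2,3) | ant1:(1,3)->N->(0,3) | ant2:(0,0)->S->(1,0)
  grid max=3 at (1,0)
Final grid:
  0 0 0 1
  3 0 0 0
  0 0 0 1
  0 0 0 2
  0 0 0 0
Max pheromone 3 at (1,0)

Answer: (1,0)=3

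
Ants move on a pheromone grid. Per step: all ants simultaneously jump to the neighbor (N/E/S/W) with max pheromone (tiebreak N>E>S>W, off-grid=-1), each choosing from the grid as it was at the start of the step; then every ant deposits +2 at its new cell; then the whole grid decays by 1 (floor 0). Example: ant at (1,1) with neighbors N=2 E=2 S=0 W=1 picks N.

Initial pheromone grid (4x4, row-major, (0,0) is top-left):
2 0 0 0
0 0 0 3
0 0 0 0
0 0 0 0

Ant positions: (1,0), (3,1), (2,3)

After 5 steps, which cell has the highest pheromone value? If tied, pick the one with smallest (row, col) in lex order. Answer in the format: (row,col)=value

Step 1: ant0:(1,0)->N->(0,0) | ant1:(3,1)->N->(2,1) | ant2:(2,3)->N->(1,3)
  grid max=4 at (1,3)
Step 2: ant0:(0,0)->E->(0,1) | ant1:(2,1)->N->(1,1) | ant2:(1,3)->N->(0,3)
  grid max=3 at (1,3)
Step 3: ant0:(0,1)->W->(0,0) | ant1:(1,1)->N->(0,1) | ant2:(0,3)->S->(1,3)
  grid max=4 at (1,3)
Step 4: ant0:(0,0)->E->(0,1) | ant1:(0,1)->W->(0,0) | ant2:(1,3)->N->(0,3)
  grid max=4 at (0,0)
Step 5: ant0:(0,1)->W->(0,0) | ant1:(0,0)->E->(0,1) | ant2:(0,3)->S->(1,3)
  grid max=5 at (0,0)
Final grid:
  5 4 0 0
  0 0 0 4
  0 0 0 0
  0 0 0 0
Max pheromone 5 at (0,0)

Answer: (0,0)=5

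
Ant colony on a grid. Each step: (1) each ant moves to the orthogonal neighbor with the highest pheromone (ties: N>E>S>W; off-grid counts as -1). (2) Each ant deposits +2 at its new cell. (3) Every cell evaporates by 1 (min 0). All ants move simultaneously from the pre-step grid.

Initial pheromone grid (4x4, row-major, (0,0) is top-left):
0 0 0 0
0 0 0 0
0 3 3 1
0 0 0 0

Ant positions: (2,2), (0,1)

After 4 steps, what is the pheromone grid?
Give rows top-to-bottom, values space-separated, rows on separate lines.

After step 1: ants at (2,1),(0,2)
  0 0 1 0
  0 0 0 0
  0 4 2 0
  0 0 0 0
After step 2: ants at (2,2),(0,3)
  0 0 0 1
  0 0 0 0
  0 3 3 0
  0 0 0 0
After step 3: ants at (2,1),(1,3)
  0 0 0 0
  0 0 0 1
  0 4 2 0
  0 0 0 0
After step 4: ants at (2,2),(0,3)
  0 0 0 1
  0 0 0 0
  0 3 3 0
  0 0 0 0

0 0 0 1
0 0 0 0
0 3 3 0
0 0 0 0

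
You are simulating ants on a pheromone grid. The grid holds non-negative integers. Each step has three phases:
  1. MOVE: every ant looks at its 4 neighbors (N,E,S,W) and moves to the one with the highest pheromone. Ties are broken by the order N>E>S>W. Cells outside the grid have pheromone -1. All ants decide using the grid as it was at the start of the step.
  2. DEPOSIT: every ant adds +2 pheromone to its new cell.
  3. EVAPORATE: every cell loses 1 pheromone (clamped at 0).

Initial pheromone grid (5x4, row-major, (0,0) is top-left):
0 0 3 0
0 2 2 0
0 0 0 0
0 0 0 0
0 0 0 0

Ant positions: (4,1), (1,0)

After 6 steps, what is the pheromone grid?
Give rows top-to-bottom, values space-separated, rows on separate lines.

After step 1: ants at (3,1),(1,1)
  0 0 2 0
  0 3 1 0
  0 0 0 0
  0 1 0 0
  0 0 0 0
After step 2: ants at (2,1),(1,2)
  0 0 1 0
  0 2 2 0
  0 1 0 0
  0 0 0 0
  0 0 0 0
After step 3: ants at (1,1),(1,1)
  0 0 0 0
  0 5 1 0
  0 0 0 0
  0 0 0 0
  0 0 0 0
After step 4: ants at (1,2),(1,2)
  0 0 0 0
  0 4 4 0
  0 0 0 0
  0 0 0 0
  0 0 0 0
After step 5: ants at (1,1),(1,1)
  0 0 0 0
  0 7 3 0
  0 0 0 0
  0 0 0 0
  0 0 0 0
After step 6: ants at (1,2),(1,2)
  0 0 0 0
  0 6 6 0
  0 0 0 0
  0 0 0 0
  0 0 0 0

0 0 0 0
0 6 6 0
0 0 0 0
0 0 0 0
0 0 0 0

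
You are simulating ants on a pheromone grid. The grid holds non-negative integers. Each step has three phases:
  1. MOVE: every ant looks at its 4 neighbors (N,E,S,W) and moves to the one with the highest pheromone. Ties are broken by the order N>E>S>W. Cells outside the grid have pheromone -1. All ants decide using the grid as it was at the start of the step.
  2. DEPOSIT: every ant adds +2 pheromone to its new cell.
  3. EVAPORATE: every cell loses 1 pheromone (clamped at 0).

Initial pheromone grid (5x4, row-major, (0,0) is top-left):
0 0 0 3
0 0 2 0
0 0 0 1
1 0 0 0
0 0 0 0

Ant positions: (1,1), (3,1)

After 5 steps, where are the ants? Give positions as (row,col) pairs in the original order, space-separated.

Step 1: ant0:(1,1)->E->(1,2) | ant1:(3,1)->W->(3,0)
  grid max=3 at (1,2)
Step 2: ant0:(1,2)->N->(0,2) | ant1:(3,0)->N->(2,0)
  grid max=2 at (1,2)
Step 3: ant0:(0,2)->S->(1,2) | ant1:(2,0)->S->(3,0)
  grid max=3 at (1,2)
Step 4: ant0:(1,2)->N->(0,2) | ant1:(3,0)->N->(2,0)
  grid max=2 at (1,2)
Step 5: ant0:(0,2)->S->(1,2) | ant1:(2,0)->S->(3,0)
  grid max=3 at (1,2)

(1,2) (3,0)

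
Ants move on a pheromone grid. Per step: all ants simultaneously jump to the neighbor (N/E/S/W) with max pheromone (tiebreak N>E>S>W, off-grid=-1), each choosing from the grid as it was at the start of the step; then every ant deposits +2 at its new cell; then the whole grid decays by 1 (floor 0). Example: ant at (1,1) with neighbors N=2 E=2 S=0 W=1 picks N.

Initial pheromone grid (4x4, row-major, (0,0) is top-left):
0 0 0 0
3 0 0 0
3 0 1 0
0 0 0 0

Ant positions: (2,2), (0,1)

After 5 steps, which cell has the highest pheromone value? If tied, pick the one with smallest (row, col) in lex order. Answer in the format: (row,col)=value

Answer: (0,2)=5

Derivation:
Step 1: ant0:(2,2)->N->(1,2) | ant1:(0,1)->E->(0,2)
  grid max=2 at (1,0)
Step 2: ant0:(1,2)->N->(0,2) | ant1:(0,2)->S->(1,2)
  grid max=2 at (0,2)
Step 3: ant0:(0,2)->S->(1,2) | ant1:(1,2)->N->(0,2)
  grid max=3 at (0,2)
Step 4: ant0:(1,2)->N->(0,2) | ant1:(0,2)->S->(1,2)
  grid max=4 at (0,2)
Step 5: ant0:(0,2)->S->(1,2) | ant1:(1,2)->N->(0,2)
  grid max=5 at (0,2)
Final grid:
  0 0 5 0
  0 0 5 0
  0 0 0 0
  0 0 0 0
Max pheromone 5 at (0,2)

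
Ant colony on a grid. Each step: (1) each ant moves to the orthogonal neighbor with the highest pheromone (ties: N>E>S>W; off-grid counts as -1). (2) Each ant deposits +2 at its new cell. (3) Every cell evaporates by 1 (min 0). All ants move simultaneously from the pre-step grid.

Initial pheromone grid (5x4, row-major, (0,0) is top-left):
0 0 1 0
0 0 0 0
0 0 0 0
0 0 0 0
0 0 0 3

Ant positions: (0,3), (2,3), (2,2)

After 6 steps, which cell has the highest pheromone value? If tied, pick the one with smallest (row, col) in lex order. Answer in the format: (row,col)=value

Step 1: ant0:(0,3)->W->(0,2) | ant1:(2,3)->N->(1,3) | ant2:(2,2)->N->(1,2)
  grid max=2 at (0,2)
Step 2: ant0:(0,2)->S->(1,2) | ant1:(1,3)->W->(1,2) | ant2:(1,2)->N->(0,2)
  grid max=4 at (1,2)
Step 3: ant0:(1,2)->N->(0,2) | ant1:(1,2)->N->(0,2) | ant2:(0,2)->S->(1,2)
  grid max=6 at (0,2)
Step 4: ant0:(0,2)->S->(1,2) | ant1:(0,2)->S->(1,2) | ant2:(1,2)->N->(0,2)
  grid max=8 at (1,2)
Step 5: ant0:(1,2)->N->(0,2) | ant1:(1,2)->N->(0,2) | ant2:(0,2)->S->(1,2)
  grid max=10 at (0,2)
Step 6: ant0:(0,2)->S->(1,2) | ant1:(0,2)->S->(1,2) | ant2:(1,2)->N->(0,2)
  grid max=12 at (1,2)
Final grid:
  0 0 11 0
  0 0 12 0
  0 0 0 0
  0 0 0 0
  0 0 0 0
Max pheromone 12 at (1,2)

Answer: (1,2)=12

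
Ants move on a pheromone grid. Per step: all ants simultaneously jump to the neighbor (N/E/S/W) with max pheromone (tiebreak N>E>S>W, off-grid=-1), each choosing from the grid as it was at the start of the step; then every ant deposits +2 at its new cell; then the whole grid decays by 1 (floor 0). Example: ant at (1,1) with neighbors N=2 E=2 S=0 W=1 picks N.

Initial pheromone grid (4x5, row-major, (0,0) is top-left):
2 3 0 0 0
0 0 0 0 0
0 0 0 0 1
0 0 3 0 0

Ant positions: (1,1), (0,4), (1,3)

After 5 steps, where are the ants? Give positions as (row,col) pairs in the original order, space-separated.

Step 1: ant0:(1,1)->N->(0,1) | ant1:(0,4)->S->(1,4) | ant2:(1,3)->N->(0,3)
  grid max=4 at (0,1)
Step 2: ant0:(0,1)->W->(0,0) | ant1:(1,4)->N->(0,4) | ant2:(0,3)->E->(0,4)
  grid max=3 at (0,1)
Step 3: ant0:(0,0)->E->(0,1) | ant1:(0,4)->S->(1,4) | ant2:(0,4)->S->(1,4)
  grid max=4 at (0,1)
Step 4: ant0:(0,1)->W->(0,0) | ant1:(1,4)->N->(0,4) | ant2:(1,4)->N->(0,4)
  grid max=5 at (0,4)
Step 5: ant0:(0,0)->E->(0,1) | ant1:(0,4)->S->(1,4) | ant2:(0,4)->S->(1,4)
  grid max=5 at (1,4)

(0,1) (1,4) (1,4)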